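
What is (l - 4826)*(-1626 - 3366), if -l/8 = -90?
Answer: 20497152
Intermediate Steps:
l = 720 (l = -8*(-90) = 720)
(l - 4826)*(-1626 - 3366) = (720 - 4826)*(-1626 - 3366) = -4106*(-4992) = 20497152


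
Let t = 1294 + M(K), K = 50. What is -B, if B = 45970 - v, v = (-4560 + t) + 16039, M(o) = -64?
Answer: -33261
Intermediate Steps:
t = 1230 (t = 1294 - 64 = 1230)
v = 12709 (v = (-4560 + 1230) + 16039 = -3330 + 16039 = 12709)
B = 33261 (B = 45970 - 1*12709 = 45970 - 12709 = 33261)
-B = -1*33261 = -33261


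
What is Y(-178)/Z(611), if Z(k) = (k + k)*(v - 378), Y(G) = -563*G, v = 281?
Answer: -50107/59267 ≈ -0.84545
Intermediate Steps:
Z(k) = -194*k (Z(k) = (k + k)*(281 - 378) = (2*k)*(-97) = -194*k)
Y(-178)/Z(611) = (-563*(-178))/((-194*611)) = 100214/(-118534) = 100214*(-1/118534) = -50107/59267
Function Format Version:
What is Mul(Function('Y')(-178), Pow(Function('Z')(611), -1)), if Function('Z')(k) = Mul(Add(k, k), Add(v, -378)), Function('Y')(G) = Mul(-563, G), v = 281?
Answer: Rational(-50107, 59267) ≈ -0.84545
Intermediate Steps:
Function('Z')(k) = Mul(-194, k) (Function('Z')(k) = Mul(Add(k, k), Add(281, -378)) = Mul(Mul(2, k), -97) = Mul(-194, k))
Mul(Function('Y')(-178), Pow(Function('Z')(611), -1)) = Mul(Mul(-563, -178), Pow(Mul(-194, 611), -1)) = Mul(100214, Pow(-118534, -1)) = Mul(100214, Rational(-1, 118534)) = Rational(-50107, 59267)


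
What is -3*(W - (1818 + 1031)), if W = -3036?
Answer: 17655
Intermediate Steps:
-3*(W - (1818 + 1031)) = -3*(-3036 - (1818 + 1031)) = -3*(-3036 - 1*2849) = -3*(-3036 - 2849) = -3*(-5885) = 17655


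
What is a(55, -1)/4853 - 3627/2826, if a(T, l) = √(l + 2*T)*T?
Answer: -403/314 + 55*√109/4853 ≈ -1.1651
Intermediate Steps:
a(T, l) = T*√(l + 2*T)
a(55, -1)/4853 - 3627/2826 = (55*√(-1 + 2*55))/4853 - 3627/2826 = (55*√(-1 + 110))*(1/4853) - 3627*1/2826 = (55*√109)*(1/4853) - 403/314 = 55*√109/4853 - 403/314 = -403/314 + 55*√109/4853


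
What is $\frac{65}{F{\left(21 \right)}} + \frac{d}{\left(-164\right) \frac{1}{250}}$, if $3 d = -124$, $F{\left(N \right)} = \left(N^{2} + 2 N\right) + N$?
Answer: $\frac{1304665}{20664} \approx 63.137$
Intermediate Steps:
$F{\left(N \right)} = N^{2} + 3 N$
$d = - \frac{124}{3}$ ($d = \frac{1}{3} \left(-124\right) = - \frac{124}{3} \approx -41.333$)
$\frac{65}{F{\left(21 \right)}} + \frac{d}{\left(-164\right) \frac{1}{250}} = \frac{65}{21 \left(3 + 21\right)} - \frac{124}{3 \left(- \frac{164}{250}\right)} = \frac{65}{21 \cdot 24} - \frac{124}{3 \left(\left(-164\right) \frac{1}{250}\right)} = \frac{65}{504} - \frac{124}{3 \left(- \frac{82}{125}\right)} = 65 \cdot \frac{1}{504} - - \frac{7750}{123} = \frac{65}{504} + \frac{7750}{123} = \frac{1304665}{20664}$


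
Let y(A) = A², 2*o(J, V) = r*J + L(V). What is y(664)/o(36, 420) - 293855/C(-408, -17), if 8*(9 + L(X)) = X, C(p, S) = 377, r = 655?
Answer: -13218896017/17812119 ≈ -742.13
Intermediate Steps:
L(X) = -9 + X/8
o(J, V) = -9/2 + V/16 + 655*J/2 (o(J, V) = (655*J + (-9 + V/8))/2 = (-9 + 655*J + V/8)/2 = -9/2 + V/16 + 655*J/2)
y(664)/o(36, 420) - 293855/C(-408, -17) = 664²/(-9/2 + (1/16)*420 + (655/2)*36) - 293855/377 = 440896/(-9/2 + 105/4 + 11790) - 293855*1/377 = 440896/(47247/4) - 293855/377 = 440896*(4/47247) - 293855/377 = 1763584/47247 - 293855/377 = -13218896017/17812119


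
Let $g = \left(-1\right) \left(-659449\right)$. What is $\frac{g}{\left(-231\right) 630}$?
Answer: $- \frac{94207}{20790} \approx -4.5314$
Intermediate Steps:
$g = 659449$
$\frac{g}{\left(-231\right) 630} = \frac{659449}{\left(-231\right) 630} = \frac{659449}{-145530} = 659449 \left(- \frac{1}{145530}\right) = - \frac{94207}{20790}$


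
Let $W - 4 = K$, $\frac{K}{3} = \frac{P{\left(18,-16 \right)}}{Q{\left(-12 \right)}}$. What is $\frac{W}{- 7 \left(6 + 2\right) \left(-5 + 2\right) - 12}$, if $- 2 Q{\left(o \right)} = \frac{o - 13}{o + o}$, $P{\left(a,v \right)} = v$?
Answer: $\frac{601}{975} \approx 0.61641$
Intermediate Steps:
$Q{\left(o \right)} = - \frac{-13 + o}{4 o}$ ($Q{\left(o \right)} = - \frac{\left(o - 13\right) \frac{1}{o + o}}{2} = - \frac{\left(-13 + o\right) \frac{1}{2 o}}{2} = - \frac{\frac{1}{2} \frac{1}{o} \left(-13 + o\right)}{2} = - \frac{-13 + o}{4 o}$)
$K = \frac{2304}{25}$ ($K = 3 \left(- \frac{16}{\frac{1}{4} \frac{1}{-12} \left(13 - -12\right)}\right) = 3 \left(- \frac{16}{\frac{1}{4} \left(- \frac{1}{12}\right) \left(13 + 12\right)}\right) = 3 \left(- \frac{16}{\frac{1}{4} \left(- \frac{1}{12}\right) 25}\right) = 3 \left(- \frac{16}{- \frac{25}{48}}\right) = 3 \left(\left(-16\right) \left(- \frac{48}{25}\right)\right) = 3 \cdot \frac{768}{25} = \frac{2304}{25} \approx 92.16$)
$W = \frac{2404}{25}$ ($W = 4 + \frac{2304}{25} = \frac{2404}{25} \approx 96.16$)
$\frac{W}{- 7 \left(6 + 2\right) \left(-5 + 2\right) - 12} = \frac{2404}{25 \left(- 7 \left(6 + 2\right) \left(-5 + 2\right) - 12\right)} = \frac{2404}{25 \left(- 7 \cdot 8 \left(-3\right) - 12\right)} = \frac{2404}{25 \left(\left(-7\right) \left(-24\right) - 12\right)} = \frac{2404}{25 \left(168 - 12\right)} = \frac{2404}{25 \cdot 156} = \frac{2404}{25} \cdot \frac{1}{156} = \frac{601}{975}$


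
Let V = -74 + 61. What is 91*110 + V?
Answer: 9997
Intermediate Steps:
V = -13
91*110 + V = 91*110 - 13 = 10010 - 13 = 9997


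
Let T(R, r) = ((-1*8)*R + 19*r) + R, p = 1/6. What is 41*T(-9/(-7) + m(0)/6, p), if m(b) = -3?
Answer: -287/3 ≈ -95.667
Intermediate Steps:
p = 1/6 ≈ 0.16667
T(R, r) = -7*R + 19*r (T(R, r) = (-8*R + 19*r) + R = -7*R + 19*r)
41*T(-9/(-7) + m(0)/6, p) = 41*(-7*(-9/(-7) - 3/6) + 19*(1/6)) = 41*(-7*(-9*(-1/7) - 3*1/6) + 19/6) = 41*(-7*(9/7 - 1/2) + 19/6) = 41*(-7*11/14 + 19/6) = 41*(-11/2 + 19/6) = 41*(-7/3) = -287/3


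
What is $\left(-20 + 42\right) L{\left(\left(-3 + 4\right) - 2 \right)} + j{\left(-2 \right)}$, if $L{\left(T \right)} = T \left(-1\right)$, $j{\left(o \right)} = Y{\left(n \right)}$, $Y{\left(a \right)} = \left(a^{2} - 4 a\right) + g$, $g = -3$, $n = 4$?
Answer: $19$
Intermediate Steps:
$Y{\left(a \right)} = -3 + a^{2} - 4 a$ ($Y{\left(a \right)} = \left(a^{2} - 4 a\right) - 3 = -3 + a^{2} - 4 a$)
$j{\left(o \right)} = -3$ ($j{\left(o \right)} = -3 + 4^{2} - 16 = -3 + 16 - 16 = -3$)
$L{\left(T \right)} = - T$
$\left(-20 + 42\right) L{\left(\left(-3 + 4\right) - 2 \right)} + j{\left(-2 \right)} = \left(-20 + 42\right) \left(- (\left(-3 + 4\right) - 2)\right) - 3 = 22 \left(- (1 - 2)\right) - 3 = 22 \left(\left(-1\right) \left(-1\right)\right) - 3 = 22 \cdot 1 - 3 = 22 - 3 = 19$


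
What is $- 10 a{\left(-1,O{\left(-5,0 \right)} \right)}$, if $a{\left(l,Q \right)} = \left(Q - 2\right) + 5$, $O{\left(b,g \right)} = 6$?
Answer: $-90$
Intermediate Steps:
$a{\left(l,Q \right)} = 3 + Q$ ($a{\left(l,Q \right)} = \left(-2 + Q\right) + 5 = 3 + Q$)
$- 10 a{\left(-1,O{\left(-5,0 \right)} \right)} = - 10 \left(3 + 6\right) = \left(-10\right) 9 = -90$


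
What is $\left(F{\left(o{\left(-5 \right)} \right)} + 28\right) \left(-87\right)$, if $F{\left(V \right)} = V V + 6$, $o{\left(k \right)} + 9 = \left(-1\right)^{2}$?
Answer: $-8526$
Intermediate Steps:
$o{\left(k \right)} = -8$ ($o{\left(k \right)} = -9 + \left(-1\right)^{2} = -9 + 1 = -8$)
$F{\left(V \right)} = 6 + V^{2}$ ($F{\left(V \right)} = V^{2} + 6 = 6 + V^{2}$)
$\left(F{\left(o{\left(-5 \right)} \right)} + 28\right) \left(-87\right) = \left(\left(6 + \left(-8\right)^{2}\right) + 28\right) \left(-87\right) = \left(\left(6 + 64\right) + 28\right) \left(-87\right) = \left(70 + 28\right) \left(-87\right) = 98 \left(-87\right) = -8526$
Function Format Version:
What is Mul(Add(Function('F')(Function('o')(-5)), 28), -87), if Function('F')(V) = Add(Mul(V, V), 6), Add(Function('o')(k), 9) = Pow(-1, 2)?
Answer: -8526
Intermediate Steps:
Function('o')(k) = -8 (Function('o')(k) = Add(-9, Pow(-1, 2)) = Add(-9, 1) = -8)
Function('F')(V) = Add(6, Pow(V, 2)) (Function('F')(V) = Add(Pow(V, 2), 6) = Add(6, Pow(V, 2)))
Mul(Add(Function('F')(Function('o')(-5)), 28), -87) = Mul(Add(Add(6, Pow(-8, 2)), 28), -87) = Mul(Add(Add(6, 64), 28), -87) = Mul(Add(70, 28), -87) = Mul(98, -87) = -8526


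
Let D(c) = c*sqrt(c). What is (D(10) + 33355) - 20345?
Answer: 13010 + 10*sqrt(10) ≈ 13042.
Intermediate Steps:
D(c) = c**(3/2)
(D(10) + 33355) - 20345 = (10**(3/2) + 33355) - 20345 = (10*sqrt(10) + 33355) - 20345 = (33355 + 10*sqrt(10)) - 20345 = 13010 + 10*sqrt(10)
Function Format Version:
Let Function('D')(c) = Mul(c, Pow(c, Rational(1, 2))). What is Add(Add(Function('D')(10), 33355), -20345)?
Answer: Add(13010, Mul(10, Pow(10, Rational(1, 2)))) ≈ 13042.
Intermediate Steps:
Function('D')(c) = Pow(c, Rational(3, 2))
Add(Add(Function('D')(10), 33355), -20345) = Add(Add(Pow(10, Rational(3, 2)), 33355), -20345) = Add(Add(Mul(10, Pow(10, Rational(1, 2))), 33355), -20345) = Add(Add(33355, Mul(10, Pow(10, Rational(1, 2)))), -20345) = Add(13010, Mul(10, Pow(10, Rational(1, 2))))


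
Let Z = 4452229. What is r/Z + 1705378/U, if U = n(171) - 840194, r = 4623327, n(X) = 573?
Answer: -3710890948495/3738184965209 ≈ -0.99270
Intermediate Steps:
U = -839621 (U = 573 - 840194 = -839621)
r/Z + 1705378/U = 4623327/4452229 + 1705378/(-839621) = 4623327*(1/4452229) + 1705378*(-1/839621) = 4623327/4452229 - 1705378/839621 = -3710890948495/3738184965209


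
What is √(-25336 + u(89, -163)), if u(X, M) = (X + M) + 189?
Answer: I*√25221 ≈ 158.81*I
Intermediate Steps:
u(X, M) = 189 + M + X (u(X, M) = (M + X) + 189 = 189 + M + X)
√(-25336 + u(89, -163)) = √(-25336 + (189 - 163 + 89)) = √(-25336 + 115) = √(-25221) = I*√25221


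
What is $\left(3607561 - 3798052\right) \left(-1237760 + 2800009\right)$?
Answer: $-297594374259$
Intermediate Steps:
$\left(3607561 - 3798052\right) \left(-1237760 + 2800009\right) = \left(-190491\right) 1562249 = -297594374259$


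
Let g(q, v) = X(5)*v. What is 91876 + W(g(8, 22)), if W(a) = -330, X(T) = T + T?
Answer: 91546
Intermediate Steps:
X(T) = 2*T
g(q, v) = 10*v (g(q, v) = (2*5)*v = 10*v)
91876 + W(g(8, 22)) = 91876 - 330 = 91546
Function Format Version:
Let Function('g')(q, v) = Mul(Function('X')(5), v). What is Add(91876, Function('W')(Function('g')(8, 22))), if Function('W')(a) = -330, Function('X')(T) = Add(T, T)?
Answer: 91546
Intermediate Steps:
Function('X')(T) = Mul(2, T)
Function('g')(q, v) = Mul(10, v) (Function('g')(q, v) = Mul(Mul(2, 5), v) = Mul(10, v))
Add(91876, Function('W')(Function('g')(8, 22))) = Add(91876, -330) = 91546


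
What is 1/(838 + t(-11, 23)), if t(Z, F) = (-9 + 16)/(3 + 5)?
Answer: 8/6711 ≈ 0.0011921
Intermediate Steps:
t(Z, F) = 7/8
1/(838 + t(-11, 23)) = 1/(838 + 7/8) = 1/(6711/8) = 8/6711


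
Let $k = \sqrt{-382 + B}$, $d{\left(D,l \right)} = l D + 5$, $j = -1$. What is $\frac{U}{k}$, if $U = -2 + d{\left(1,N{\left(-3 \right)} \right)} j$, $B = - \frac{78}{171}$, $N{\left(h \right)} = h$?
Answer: $\frac{i \sqrt{12426}}{545} \approx 0.20454 i$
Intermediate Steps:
$B = - \frac{26}{57}$ ($B = \left(-78\right) \frac{1}{171} = - \frac{26}{57} \approx -0.45614$)
$d{\left(D,l \right)} = 5 + D l$ ($d{\left(D,l \right)} = D l + 5 = 5 + D l$)
$k = \frac{10 i \sqrt{12426}}{57}$ ($k = \sqrt{-382 - \frac{26}{57}} = \sqrt{- \frac{21800}{57}} = \frac{10 i \sqrt{12426}}{57} \approx 19.556 i$)
$U = -4$ ($U = -2 + \left(5 + 1 \left(-3\right)\right) \left(-1\right) = -2 + \left(5 - 3\right) \left(-1\right) = -2 + 2 \left(-1\right) = -2 - 2 = -4$)
$\frac{U}{k} = - \frac{4}{\frac{10}{57} i \sqrt{12426}} = - 4 \left(- \frac{i \sqrt{12426}}{2180}\right) = \frac{i \sqrt{12426}}{545}$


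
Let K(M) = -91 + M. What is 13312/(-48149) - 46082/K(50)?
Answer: 2218256426/1974109 ≈ 1123.7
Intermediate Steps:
13312/(-48149) - 46082/K(50) = 13312/(-48149) - 46082/(-91 + 50) = 13312*(-1/48149) - 46082/(-41) = -13312/48149 - 46082*(-1/41) = -13312/48149 + 46082/41 = 2218256426/1974109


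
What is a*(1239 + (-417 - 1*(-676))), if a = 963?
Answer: 1442574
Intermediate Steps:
a*(1239 + (-417 - 1*(-676))) = 963*(1239 + (-417 - 1*(-676))) = 963*(1239 + (-417 + 676)) = 963*(1239 + 259) = 963*1498 = 1442574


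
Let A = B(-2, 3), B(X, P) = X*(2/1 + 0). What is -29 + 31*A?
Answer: -153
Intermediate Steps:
B(X, P) = 2*X (B(X, P) = X*(2*1 + 0) = X*(2 + 0) = X*2 = 2*X)
A = -4 (A = 2*(-2) = -4)
-29 + 31*A = -29 + 31*(-4) = -29 - 124 = -153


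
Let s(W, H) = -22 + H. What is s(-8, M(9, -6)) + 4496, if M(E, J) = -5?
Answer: 4469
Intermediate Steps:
s(-8, M(9, -6)) + 4496 = (-22 - 5) + 4496 = -27 + 4496 = 4469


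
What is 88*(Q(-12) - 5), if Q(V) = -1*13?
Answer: -1584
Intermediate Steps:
Q(V) = -13
88*(Q(-12) - 5) = 88*(-13 - 5) = 88*(-18) = -1584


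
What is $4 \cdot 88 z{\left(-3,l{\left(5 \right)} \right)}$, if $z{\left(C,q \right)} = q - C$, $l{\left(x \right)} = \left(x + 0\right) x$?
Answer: $9856$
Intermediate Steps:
$l{\left(x \right)} = x^{2}$ ($l{\left(x \right)} = x x = x^{2}$)
$4 \cdot 88 z{\left(-3,l{\left(5 \right)} \right)} = 4 \cdot 88 \left(5^{2} - -3\right) = 352 \left(25 + 3\right) = 352 \cdot 28 = 9856$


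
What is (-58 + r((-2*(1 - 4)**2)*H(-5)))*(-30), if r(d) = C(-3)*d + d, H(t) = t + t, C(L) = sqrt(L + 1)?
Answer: -3660 - 5400*I*sqrt(2) ≈ -3660.0 - 7636.8*I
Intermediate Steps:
C(L) = sqrt(1 + L)
H(t) = 2*t
r(d) = d + I*d*sqrt(2) (r(d) = sqrt(1 - 3)*d + d = sqrt(-2)*d + d = (I*sqrt(2))*d + d = I*d*sqrt(2) + d = d + I*d*sqrt(2))
(-58 + r((-2*(1 - 4)**2)*H(-5)))*(-30) = (-58 + ((-2*(1 - 4)**2)*(2*(-5)))*(1 + I*sqrt(2)))*(-30) = (-58 + (-2*(-3)**2*(-10))*(1 + I*sqrt(2)))*(-30) = (-58 + (-2*9*(-10))*(1 + I*sqrt(2)))*(-30) = (-58 + (-18*(-10))*(1 + I*sqrt(2)))*(-30) = (-58 + 180*(1 + I*sqrt(2)))*(-30) = (-58 + (180 + 180*I*sqrt(2)))*(-30) = (122 + 180*I*sqrt(2))*(-30) = -3660 - 5400*I*sqrt(2)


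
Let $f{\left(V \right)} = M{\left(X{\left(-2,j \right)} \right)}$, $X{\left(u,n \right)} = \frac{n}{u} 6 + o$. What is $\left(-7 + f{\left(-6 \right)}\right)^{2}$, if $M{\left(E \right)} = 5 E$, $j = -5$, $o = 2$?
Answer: $6084$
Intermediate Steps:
$X{\left(u,n \right)} = 2 + \frac{6 n}{u}$ ($X{\left(u,n \right)} = \frac{n}{u} 6 + 2 = \frac{6 n}{u} + 2 = 2 + \frac{6 n}{u}$)
$f{\left(V \right)} = 85$ ($f{\left(V \right)} = 5 \left(2 + 6 \left(-5\right) \frac{1}{-2}\right) = 5 \left(2 + 6 \left(-5\right) \left(- \frac{1}{2}\right)\right) = 5 \left(2 + 15\right) = 5 \cdot 17 = 85$)
$\left(-7 + f{\left(-6 \right)}\right)^{2} = \left(-7 + 85\right)^{2} = 78^{2} = 6084$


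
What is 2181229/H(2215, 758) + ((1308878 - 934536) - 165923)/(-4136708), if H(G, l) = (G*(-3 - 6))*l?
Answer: -6086235345001/31254338838420 ≈ -0.19473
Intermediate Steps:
H(G, l) = -9*G*l (H(G, l) = (G*(-9))*l = (-9*G)*l = -9*G*l)
2181229/H(2215, 758) + ((1308878 - 934536) - 165923)/(-4136708) = 2181229/((-9*2215*758)) + ((1308878 - 934536) - 165923)/(-4136708) = 2181229/(-15110730) + (374342 - 165923)*(-1/4136708) = 2181229*(-1/15110730) + 208419*(-1/4136708) = -2181229/15110730 - 208419/4136708 = -6086235345001/31254338838420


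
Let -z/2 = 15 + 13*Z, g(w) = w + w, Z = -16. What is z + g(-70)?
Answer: 246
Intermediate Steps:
g(w) = 2*w
z = 386 (z = -2*(15 + 13*(-16)) = -2*(15 - 208) = -2*(-193) = 386)
z + g(-70) = 386 + 2*(-70) = 386 - 140 = 246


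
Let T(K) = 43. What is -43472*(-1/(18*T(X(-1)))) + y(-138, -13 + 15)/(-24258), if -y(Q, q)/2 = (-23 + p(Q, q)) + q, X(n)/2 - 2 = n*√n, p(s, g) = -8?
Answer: 87874907/1564641 ≈ 56.163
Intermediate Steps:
X(n) = 4 + 2*n^(3/2) (X(n) = 4 + 2*(n*√n) = 4 + 2*n^(3/2))
y(Q, q) = 62 - 2*q (y(Q, q) = -2*((-23 - 8) + q) = -2*(-31 + q) = 62 - 2*q)
-43472*(-1/(18*T(X(-1)))) + y(-138, -13 + 15)/(-24258) = -43472/((-18*43)) + (62 - 2*(-13 + 15))/(-24258) = -43472/(-774) + (62 - 2*2)*(-1/24258) = -43472*(-1/774) + (62 - 4)*(-1/24258) = 21736/387 + 58*(-1/24258) = 21736/387 - 29/12129 = 87874907/1564641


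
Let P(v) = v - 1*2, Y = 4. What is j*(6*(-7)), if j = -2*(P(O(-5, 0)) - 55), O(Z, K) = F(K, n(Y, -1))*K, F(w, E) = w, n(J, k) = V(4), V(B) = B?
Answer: -4788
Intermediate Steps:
n(J, k) = 4
O(Z, K) = K**2 (O(Z, K) = K*K = K**2)
P(v) = -2 + v (P(v) = v - 2 = -2 + v)
j = 114 (j = -2*((-2 + 0**2) - 55) = -2*((-2 + 0) - 55) = -2*(-2 - 55) = -2*(-57) = 114)
j*(6*(-7)) = 114*(6*(-7)) = 114*(-42) = -4788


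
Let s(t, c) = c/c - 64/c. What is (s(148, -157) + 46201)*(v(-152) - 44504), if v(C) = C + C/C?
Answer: -323917456590/157 ≈ -2.0632e+9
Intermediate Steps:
s(t, c) = 1 - 64/c
v(C) = 1 + C (v(C) = C + 1 = 1 + C)
(s(148, -157) + 46201)*(v(-152) - 44504) = ((-64 - 157)/(-157) + 46201)*((1 - 152) - 44504) = (-1/157*(-221) + 46201)*(-151 - 44504) = (221/157 + 46201)*(-44655) = (7253778/157)*(-44655) = -323917456590/157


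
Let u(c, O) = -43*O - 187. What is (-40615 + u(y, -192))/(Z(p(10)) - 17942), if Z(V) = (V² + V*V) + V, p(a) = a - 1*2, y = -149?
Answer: 16273/8903 ≈ 1.8278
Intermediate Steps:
u(c, O) = -187 - 43*O
p(a) = -2 + a (p(a) = a - 2 = -2 + a)
Z(V) = V + 2*V² (Z(V) = (V² + V²) + V = 2*V² + V = V + 2*V²)
(-40615 + u(y, -192))/(Z(p(10)) - 17942) = (-40615 + (-187 - 43*(-192)))/((-2 + 10)*(1 + 2*(-2 + 10)) - 17942) = (-40615 + (-187 + 8256))/(8*(1 + 2*8) - 17942) = (-40615 + 8069)/(8*(1 + 16) - 17942) = -32546/(8*17 - 17942) = -32546/(136 - 17942) = -32546/(-17806) = -32546*(-1/17806) = 16273/8903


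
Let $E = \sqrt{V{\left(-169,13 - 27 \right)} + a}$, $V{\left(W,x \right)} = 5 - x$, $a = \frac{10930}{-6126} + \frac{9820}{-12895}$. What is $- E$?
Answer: $- \frac{8 \sqrt{16043355918903}}{7899477} \approx -4.0564$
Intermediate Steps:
$a = - \frac{20109967}{7899477}$ ($a = 10930 \left(- \frac{1}{6126}\right) + 9820 \left(- \frac{1}{12895}\right) = - \frac{5465}{3063} - \frac{1964}{2579} = - \frac{20109967}{7899477} \approx -2.5457$)
$E = \frac{8 \sqrt{16043355918903}}{7899477}$ ($E = \sqrt{\left(5 - \left(13 - 27\right)\right) - \frac{20109967}{7899477}} = \sqrt{\left(5 - -14\right) - \frac{20109967}{7899477}} = \sqrt{\left(5 + 14\right) - \frac{20109967}{7899477}} = \sqrt{19 - \frac{20109967}{7899477}} = \sqrt{\frac{129980096}{7899477}} = \frac{8 \sqrt{16043355918903}}{7899477} \approx 4.0564$)
$- E = - \frac{8 \sqrt{16043355918903}}{7899477}$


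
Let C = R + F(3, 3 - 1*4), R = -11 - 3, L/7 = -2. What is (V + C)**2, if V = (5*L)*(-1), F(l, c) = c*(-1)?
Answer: 3249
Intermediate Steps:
L = -14 (L = 7*(-2) = -14)
F(l, c) = -c
R = -14
V = 70 (V = (5*(-14))*(-1) = -70*(-1) = 70)
C = -13 (C = -14 - (3 - 1*4) = -14 - (3 - 4) = -14 - 1*(-1) = -14 + 1 = -13)
(V + C)**2 = (70 - 13)**2 = 57**2 = 3249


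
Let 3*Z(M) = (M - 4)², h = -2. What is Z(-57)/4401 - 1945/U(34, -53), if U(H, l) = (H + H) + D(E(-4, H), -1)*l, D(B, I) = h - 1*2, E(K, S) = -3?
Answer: -4927591/739368 ≈ -6.6646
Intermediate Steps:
Z(M) = (-4 + M)²/3 (Z(M) = (M - 4)²/3 = (-4 + M)²/3)
D(B, I) = -4 (D(B, I) = -2 - 1*2 = -2 - 2 = -4)
U(H, l) = -4*l + 2*H (U(H, l) = (H + H) - 4*l = 2*H - 4*l = -4*l + 2*H)
Z(-57)/4401 - 1945/U(34, -53) = ((-4 - 57)²/3)/4401 - 1945/(-4*(-53) + 2*34) = ((⅓)*(-61)²)*(1/4401) - 1945/(212 + 68) = ((⅓)*3721)*(1/4401) - 1945/280 = (3721/3)*(1/4401) - 1945*1/280 = 3721/13203 - 389/56 = -4927591/739368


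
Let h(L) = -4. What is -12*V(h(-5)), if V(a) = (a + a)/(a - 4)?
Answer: -12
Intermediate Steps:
V(a) = 2*a/(-4 + a) (V(a) = (2*a)/(-4 + a) = 2*a/(-4 + a))
-12*V(h(-5)) = -24*(-4)/(-4 - 4) = -24*(-4)/(-8) = -24*(-4)*(-1)/8 = -12*1 = -12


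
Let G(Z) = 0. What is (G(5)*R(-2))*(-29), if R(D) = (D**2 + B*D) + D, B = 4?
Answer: 0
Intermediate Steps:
R(D) = D**2 + 5*D (R(D) = (D**2 + 4*D) + D = D**2 + 5*D)
(G(5)*R(-2))*(-29) = (0*(-2*(5 - 2)))*(-29) = (0*(-2*3))*(-29) = (0*(-6))*(-29) = 0*(-29) = 0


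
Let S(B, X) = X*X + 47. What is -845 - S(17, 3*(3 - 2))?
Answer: -901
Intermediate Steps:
S(B, X) = 47 + X² (S(B, X) = X² + 47 = 47 + X²)
-845 - S(17, 3*(3 - 2)) = -845 - (47 + (3*(3 - 2))²) = -845 - (47 + (3*1)²) = -845 - (47 + 3²) = -845 - (47 + 9) = -845 - 1*56 = -845 - 56 = -901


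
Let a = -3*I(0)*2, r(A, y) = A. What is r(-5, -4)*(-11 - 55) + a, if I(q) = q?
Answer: 330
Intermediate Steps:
a = 0 (a = -3*0*2 = 0*2 = 0)
r(-5, -4)*(-11 - 55) + a = -5*(-11 - 55) + 0 = -5*(-66) + 0 = 330 + 0 = 330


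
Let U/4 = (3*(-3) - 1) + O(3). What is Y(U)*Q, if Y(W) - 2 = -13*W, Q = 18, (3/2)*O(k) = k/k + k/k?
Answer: 8148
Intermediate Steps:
O(k) = 4/3 (O(k) = 2*(k/k + k/k)/3 = 2*(1 + 1)/3 = (⅔)*2 = 4/3)
U = -104/3 (U = 4*((3*(-3) - 1) + 4/3) = 4*((-9 - 1) + 4/3) = 4*(-10 + 4/3) = 4*(-26/3) = -104/3 ≈ -34.667)
Y(W) = 2 - 13*W
Y(U)*Q = (2 - 13*(-104/3))*18 = (2 + 1352/3)*18 = (1358/3)*18 = 8148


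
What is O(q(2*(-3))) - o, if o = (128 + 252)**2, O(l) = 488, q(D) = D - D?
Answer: -143912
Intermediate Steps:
q(D) = 0
o = 144400 (o = 380**2 = 144400)
O(q(2*(-3))) - o = 488 - 1*144400 = 488 - 144400 = -143912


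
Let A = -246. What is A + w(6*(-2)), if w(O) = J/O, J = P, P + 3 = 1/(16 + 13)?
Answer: -42761/174 ≈ -245.75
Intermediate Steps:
P = -86/29 (P = -3 + 1/(16 + 13) = -3 + 1/29 = -86/29 ≈ -2.9655)
J = -86/29 ≈ -2.9655
w(O) = -86/(29*O)
A + w(6*(-2)) = -246 - 86/(29*(6*(-2))) = -246 - 86/29/(-12) = -246 - 86/29*(-1/12) = -246 + 43/174 = -42761/174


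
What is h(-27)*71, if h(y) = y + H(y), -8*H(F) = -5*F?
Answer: -24921/8 ≈ -3115.1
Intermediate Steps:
H(F) = 5*F/8 (H(F) = -(-5)*F/8 = 5*F/8)
h(y) = 13*y/8 (h(y) = y + 5*y/8 = 13*y/8)
h(-27)*71 = ((13/8)*(-27))*71 = -351/8*71 = -24921/8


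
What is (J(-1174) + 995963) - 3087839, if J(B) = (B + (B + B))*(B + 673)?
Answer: -327354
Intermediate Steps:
J(B) = 3*B*(673 + B) (J(B) = (B + 2*B)*(673 + B) = (3*B)*(673 + B) = 3*B*(673 + B))
(J(-1174) + 995963) - 3087839 = (3*(-1174)*(673 - 1174) + 995963) - 3087839 = (3*(-1174)*(-501) + 995963) - 3087839 = (1764522 + 995963) - 3087839 = 2760485 - 3087839 = -327354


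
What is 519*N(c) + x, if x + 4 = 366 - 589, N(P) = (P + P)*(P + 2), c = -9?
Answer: 65167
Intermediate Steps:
N(P) = 2*P*(2 + P) (N(P) = (2*P)*(2 + P) = 2*P*(2 + P))
x = -227 (x = -4 + (366 - 589) = -4 - 223 = -227)
519*N(c) + x = 519*(2*(-9)*(2 - 9)) - 227 = 519*(2*(-9)*(-7)) - 227 = 519*126 - 227 = 65394 - 227 = 65167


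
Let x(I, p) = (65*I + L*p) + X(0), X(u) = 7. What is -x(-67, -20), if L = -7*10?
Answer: 2948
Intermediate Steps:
L = -70
x(I, p) = 7 - 70*p + 65*I (x(I, p) = (65*I - 70*p) + 7 = (-70*p + 65*I) + 7 = 7 - 70*p + 65*I)
-x(-67, -20) = -(7 - 70*(-20) + 65*(-67)) = -(7 + 1400 - 4355) = -1*(-2948) = 2948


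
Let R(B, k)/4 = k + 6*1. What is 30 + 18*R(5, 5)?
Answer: 822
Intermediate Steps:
R(B, k) = 24 + 4*k (R(B, k) = 4*(k + 6*1) = 4*(k + 6) = 4*(6 + k) = 24 + 4*k)
30 + 18*R(5, 5) = 30 + 18*(24 + 4*5) = 30 + 18*(24 + 20) = 30 + 18*44 = 30 + 792 = 822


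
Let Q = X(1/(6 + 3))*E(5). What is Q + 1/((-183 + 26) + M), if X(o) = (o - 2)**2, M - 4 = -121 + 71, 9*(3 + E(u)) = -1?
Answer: -1643405/147987 ≈ -11.105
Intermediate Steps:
E(u) = -28/9 (E(u) = -3 + (1/9)*(-1) = -3 - 1/9 = -28/9)
M = -46 (M = 4 + (-121 + 71) = 4 - 50 = -46)
X(o) = (-2 + o)**2
Q = -8092/729 (Q = (-2 + 1/(6 + 3))**2*(-28/9) = (-2 + 1/9)**2*(-28/9) = (-17/9)**2*(-28/9) = (289/81)*(-28/9) = -8092/729 ≈ -11.100)
Q + 1/((-183 + 26) + M) = -8092/729 + 1/((-183 + 26) - 46) = -8092/729 + 1/(-157 - 46) = -8092/729 + 1/(-203) = -8092/729 - 1/203 = -1643405/147987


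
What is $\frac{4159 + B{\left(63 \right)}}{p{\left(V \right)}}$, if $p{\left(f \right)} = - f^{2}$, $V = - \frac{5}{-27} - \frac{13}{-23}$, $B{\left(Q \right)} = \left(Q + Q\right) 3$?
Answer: $- \frac{1749653217}{217156} \approx -8057.1$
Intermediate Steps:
$B{\left(Q \right)} = 6 Q$ ($B{\left(Q \right)} = 2 Q 3 = 6 Q$)
$V = \frac{466}{621}$ ($V = \left(-5\right) \left(- \frac{1}{27}\right) - - \frac{13}{23} = \frac{5}{27} + \frac{13}{23} = \frac{466}{621} \approx 0.7504$)
$\frac{4159 + B{\left(63 \right)}}{p{\left(V \right)}} = \frac{4159 + 6 \cdot 63}{\left(-1\right) \left(\frac{466}{621}\right)^{2}} = \frac{4159 + 378}{\left(-1\right) \frac{217156}{385641}} = \frac{4537}{- \frac{217156}{385641}} = 4537 \left(- \frac{385641}{217156}\right) = - \frac{1749653217}{217156}$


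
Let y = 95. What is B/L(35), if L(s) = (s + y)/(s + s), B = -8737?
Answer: -61159/13 ≈ -4704.5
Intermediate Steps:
L(s) = (95 + s)/(2*s) (L(s) = (s + 95)/(s + s) = (95 + s)/((2*s)) = (95 + s)*(1/(2*s)) = (95 + s)/(2*s))
B/L(35) = -8737*70/(95 + 35) = -8737/((½)*(1/35)*130) = -8737/13/7 = -8737*7/13 = -61159/13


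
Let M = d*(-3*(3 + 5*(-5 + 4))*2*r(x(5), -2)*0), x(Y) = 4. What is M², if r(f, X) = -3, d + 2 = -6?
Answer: 0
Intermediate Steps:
d = -8 (d = -2 - 6 = -8)
M = 0 (M = -8*(-3*(3 + 5*(-5 + 4))*2*(-3))*0 = -8*(-3*(3 + 5*(-1))*(-6))*0 = -8*(-3*(3 - 5)*(-6))*0 = -8*(-(-6)*(-6))*0 = -8*(-3*12)*0 = -(-288)*0 = -8*0 = 0)
M² = 0² = 0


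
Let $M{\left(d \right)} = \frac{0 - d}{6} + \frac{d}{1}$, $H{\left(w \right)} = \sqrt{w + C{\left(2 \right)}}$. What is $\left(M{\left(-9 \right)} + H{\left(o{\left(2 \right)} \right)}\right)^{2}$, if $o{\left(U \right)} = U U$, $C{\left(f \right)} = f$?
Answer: $\frac{249}{4} - 15 \sqrt{6} \approx 25.508$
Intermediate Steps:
$o{\left(U \right)} = U^{2}$
$H{\left(w \right)} = \sqrt{2 + w}$ ($H{\left(w \right)} = \sqrt{w + 2} = \sqrt{2 + w}$)
$M{\left(d \right)} = \frac{5 d}{6}$ ($M{\left(d \right)} = - d \frac{1}{6} + d 1 = - \frac{d}{6} + d = \frac{5 d}{6}$)
$\left(M{\left(-9 \right)} + H{\left(o{\left(2 \right)} \right)}\right)^{2} = \left(\frac{5}{6} \left(-9\right) + \sqrt{2 + 2^{2}}\right)^{2} = \left(- \frac{15}{2} + \sqrt{2 + 4}\right)^{2} = \left(- \frac{15}{2} + \sqrt{6}\right)^{2}$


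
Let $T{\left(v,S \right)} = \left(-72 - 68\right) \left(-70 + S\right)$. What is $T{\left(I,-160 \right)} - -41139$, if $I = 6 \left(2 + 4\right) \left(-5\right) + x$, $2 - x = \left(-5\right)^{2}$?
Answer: $73339$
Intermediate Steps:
$x = -23$ ($x = 2 - \left(-5\right)^{2} = 2 - 25 = -23$)
$I = -203$ ($I = 6 \left(2 + 4\right) \left(-5\right) - 23 = 6 \cdot 6 \left(-5\right) - 23 = 6 \left(-30\right) - 23 = -180 - 23 = -203$)
$T{\left(v,S \right)} = 9800 - 140 S$ ($T{\left(v,S \right)} = - 140 \left(-70 + S\right) = 9800 - 140 S$)
$T{\left(I,-160 \right)} - -41139 = \left(9800 - -22400\right) - -41139 = \left(9800 + 22400\right) + 41139 = 32200 + 41139 = 73339$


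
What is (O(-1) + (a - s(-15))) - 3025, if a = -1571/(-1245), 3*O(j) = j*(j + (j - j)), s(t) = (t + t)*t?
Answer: -1441463/415 ≈ -3473.4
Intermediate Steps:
s(t) = 2*t² (s(t) = (2*t)*t = 2*t²)
O(j) = j²/3 (O(j) = (j*(j + (j - j)))/3 = (j*(j + 0))/3 = (j*j)/3 = j²/3)
a = 1571/1245 (a = -1571*(-1/1245) = 1571/1245 ≈ 1.2618)
(O(-1) + (a - s(-15))) - 3025 = ((⅓)*(-1)² + (1571/1245 - 2*(-15)²)) - 3025 = ((⅓)*1 + (1571/1245 - 2*225)) - 3025 = (⅓ + (1571/1245 - 1*450)) - 3025 = (⅓ + (1571/1245 - 450)) - 3025 = (⅓ - 558679/1245) - 3025 = -186088/415 - 3025 = -1441463/415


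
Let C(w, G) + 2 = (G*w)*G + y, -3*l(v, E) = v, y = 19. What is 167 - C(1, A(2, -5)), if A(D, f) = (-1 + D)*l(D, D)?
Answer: 1346/9 ≈ 149.56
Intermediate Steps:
l(v, E) = -v/3
A(D, f) = -D*(-1 + D)/3 (A(D, f) = (-1 + D)*(-D/3) = -D*(-1 + D)/3)
C(w, G) = 17 + w*G**2 (C(w, G) = -2 + ((G*w)*G + 19) = -2 + (w*G**2 + 19) = -2 + (19 + w*G**2) = 17 + w*G**2)
167 - C(1, A(2, -5)) = 167 - (17 + 1*((1/3)*2*(1 - 1*2))**2) = 167 - (17 + 1*((1/3)*2*(1 - 2))**2) = 167 - (17 + 1*((1/3)*2*(-1))**2) = 167 - (17 + 1*(-2/3)**2) = 167 - (17 + 1*(4/9)) = 167 - (17 + 4/9) = 167 - 1*157/9 = 167 - 157/9 = 1346/9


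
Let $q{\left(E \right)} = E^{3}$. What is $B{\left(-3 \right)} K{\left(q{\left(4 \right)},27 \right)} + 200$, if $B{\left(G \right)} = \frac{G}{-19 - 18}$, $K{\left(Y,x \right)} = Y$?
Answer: $\frac{7592}{37} \approx 205.19$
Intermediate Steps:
$B{\left(G \right)} = - \frac{G}{37}$ ($B{\left(G \right)} = \frac{G}{-37} = - \frac{G}{37}$)
$B{\left(-3 \right)} K{\left(q{\left(4 \right)},27 \right)} + 200 = \left(- \frac{1}{37}\right) \left(-3\right) 4^{3} + 200 = \frac{3}{37} \cdot 64 + 200 = \frac{192}{37} + 200 = \frac{7592}{37}$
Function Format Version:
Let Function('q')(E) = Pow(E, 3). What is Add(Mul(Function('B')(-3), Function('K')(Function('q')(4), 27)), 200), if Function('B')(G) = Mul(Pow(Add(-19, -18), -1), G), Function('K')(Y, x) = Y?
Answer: Rational(7592, 37) ≈ 205.19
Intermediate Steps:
Function('B')(G) = Mul(Rational(-1, 37), G) (Function('B')(G) = Mul(Pow(-37, -1), G) = Mul(Rational(-1, 37), G))
Add(Mul(Function('B')(-3), Function('K')(Function('q')(4), 27)), 200) = Add(Mul(Mul(Rational(-1, 37), -3), Pow(4, 3)), 200) = Add(Mul(Rational(3, 37), 64), 200) = Add(Rational(192, 37), 200) = Rational(7592, 37)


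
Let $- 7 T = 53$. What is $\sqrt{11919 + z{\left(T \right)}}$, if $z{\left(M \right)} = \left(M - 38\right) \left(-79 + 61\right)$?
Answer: $\frac{5 \sqrt{24969}}{7} \approx 112.87$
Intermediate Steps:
$T = - \frac{53}{7}$ ($T = \left(- \frac{1}{7}\right) 53 = - \frac{53}{7} \approx -7.5714$)
$z{\left(M \right)} = 684 - 18 M$ ($z{\left(M \right)} = \left(-38 + M\right) \left(-18\right) = 684 - 18 M$)
$\sqrt{11919 + z{\left(T \right)}} = \sqrt{11919 + \left(684 - - \frac{954}{7}\right)} = \sqrt{11919 + \left(684 + \frac{954}{7}\right)} = \sqrt{11919 + \frac{5742}{7}} = \sqrt{\frac{89175}{7}} = \frac{5 \sqrt{24969}}{7}$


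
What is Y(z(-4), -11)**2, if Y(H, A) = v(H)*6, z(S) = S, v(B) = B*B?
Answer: 9216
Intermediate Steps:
v(B) = B**2
Y(H, A) = 6*H**2 (Y(H, A) = H**2*6 = 6*H**2)
Y(z(-4), -11)**2 = (6*(-4)**2)**2 = (6*16)**2 = 96**2 = 9216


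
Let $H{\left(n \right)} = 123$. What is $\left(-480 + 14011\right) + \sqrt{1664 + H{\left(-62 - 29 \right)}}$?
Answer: $13531 + \sqrt{1787} \approx 13573.0$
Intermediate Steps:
$\left(-480 + 14011\right) + \sqrt{1664 + H{\left(-62 - 29 \right)}} = \left(-480 + 14011\right) + \sqrt{1664 + 123} = 13531 + \sqrt{1787}$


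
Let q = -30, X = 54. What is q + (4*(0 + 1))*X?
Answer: 186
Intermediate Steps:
q + (4*(0 + 1))*X = -30 + (4*(0 + 1))*54 = -30 + (4*1)*54 = -30 + 4*54 = -30 + 216 = 186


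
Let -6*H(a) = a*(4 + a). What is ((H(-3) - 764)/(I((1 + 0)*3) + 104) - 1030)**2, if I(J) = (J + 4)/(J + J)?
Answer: 428384649121/398161 ≈ 1.0759e+6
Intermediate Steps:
H(a) = -a*(4 + a)/6
I(J) = (4 + J)/(2*J) (I(J) = (4 + J)/((2*J)) = (4 + J)*(1/(2*J)) = (4 + J)/(2*J))
((H(-3) - 764)/(I((1 + 0)*3) + 104) - 1030)**2 = ((-1/6*(-3)*(4 - 3) - 764)/((4 + (1 + 0)*3)/(2*(((1 + 0)*3))) + 104) - 1030)**2 = ((-1/6*(-3)*1 - 764)/((4 + 1*3)/(2*((1*3))) + 104) - 1030)**2 = ((1/2 - 764)/((1/2)*(4 + 3)/3 + 104) - 1030)**2 = (-1527/(2*((1/2)*(1/3)*7 + 104)) - 1030)**2 = (-1527/(2*(7/6 + 104)) - 1030)**2 = (-1527/(2*631/6) - 1030)**2 = (-1527/2*6/631 - 1030)**2 = (-4581/631 - 1030)**2 = (-654511/631)**2 = 428384649121/398161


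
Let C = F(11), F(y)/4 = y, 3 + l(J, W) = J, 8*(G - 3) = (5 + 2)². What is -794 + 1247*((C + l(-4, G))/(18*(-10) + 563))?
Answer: -257963/383 ≈ -673.53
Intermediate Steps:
G = 73/8 (G = 3 + (5 + 2)²/8 = 3 + (⅛)*7² = 3 + (⅛)*49 = 3 + 49/8 = 73/8 ≈ 9.1250)
l(J, W) = -3 + J
F(y) = 4*y
C = 44 (C = 4*11 = 44)
-794 + 1247*((C + l(-4, G))/(18*(-10) + 563)) = -794 + 1247*((44 + (-3 - 4))/(18*(-10) + 563)) = -794 + 1247*((44 - 7)/(-180 + 563)) = -794 + 1247*(37/383) = -794 + 46139/383 = -257963/383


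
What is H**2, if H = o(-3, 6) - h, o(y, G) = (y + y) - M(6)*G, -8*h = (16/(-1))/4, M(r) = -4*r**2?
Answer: 2941225/4 ≈ 7.3531e+5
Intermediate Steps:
h = 1/2 (h = -16/(-1)/(8*4) = -16*(-1)/(8*4) = -(-2)/4 = -1/8*(-4) = 1/2 ≈ 0.50000)
o(y, G) = 2*y + 144*G (o(y, G) = (y + y) - (-4*6**2)*G = 2*y - (-4*36)*G = 2*y - (-144)*G = 2*y + 144*G)
H = 1715/2 (H = (2*(-3) + 144*6) - 1*1/2 = (-6 + 864) - 1/2 = 858 - 1/2 = 1715/2 ≈ 857.50)
H**2 = (1715/2)**2 = 2941225/4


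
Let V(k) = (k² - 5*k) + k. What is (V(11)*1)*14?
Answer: 1078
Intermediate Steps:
V(k) = k² - 4*k
(V(11)*1)*14 = ((11*(-4 + 11))*1)*14 = ((11*7)*1)*14 = (77*1)*14 = 77*14 = 1078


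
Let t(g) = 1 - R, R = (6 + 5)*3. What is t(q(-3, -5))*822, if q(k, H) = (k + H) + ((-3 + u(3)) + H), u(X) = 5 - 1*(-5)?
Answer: -26304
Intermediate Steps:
u(X) = 10 (u(X) = 5 + 5 = 10)
R = 33 (R = 11*3 = 33)
q(k, H) = 7 + k + 2*H (q(k, H) = (k + H) + ((-3 + 10) + H) = (H + k) + (7 + H) = 7 + k + 2*H)
t(g) = -32 (t(g) = 1 - 1*33 = 1 - 33 = -32)
t(q(-3, -5))*822 = -32*822 = -26304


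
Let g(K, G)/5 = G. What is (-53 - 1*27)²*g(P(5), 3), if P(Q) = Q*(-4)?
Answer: 96000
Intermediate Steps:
P(Q) = -4*Q
g(K, G) = 5*G
(-53 - 1*27)²*g(P(5), 3) = (-53 - 1*27)²*(5*3) = (-53 - 27)²*15 = (-80)²*15 = 6400*15 = 96000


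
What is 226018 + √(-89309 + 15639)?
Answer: 226018 + I*√73670 ≈ 2.2602e+5 + 271.42*I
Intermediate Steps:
226018 + √(-89309 + 15639) = 226018 + √(-73670) = 226018 + I*√73670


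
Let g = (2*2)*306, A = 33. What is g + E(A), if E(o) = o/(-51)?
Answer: 20797/17 ≈ 1223.4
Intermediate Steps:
g = 1224 (g = 4*306 = 1224)
E(o) = -o/51 (E(o) = o*(-1/51) = -o/51)
g + E(A) = 1224 - 1/51*33 = 1224 - 11/17 = 20797/17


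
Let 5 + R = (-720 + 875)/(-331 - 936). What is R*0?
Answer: 0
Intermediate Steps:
R = -6490/1267 (R = -5 + (-720 + 875)/(-331 - 936) = -5 + 155/(-1267) = -5 + 155*(-1/1267) = -5 - 155/1267 = -6490/1267 ≈ -5.1223)
R*0 = -6490/1267*0 = 0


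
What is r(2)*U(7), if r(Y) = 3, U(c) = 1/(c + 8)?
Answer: ⅕ ≈ 0.20000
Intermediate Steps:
U(c) = 1/(8 + c)
r(2)*U(7) = 3/(8 + 7) = 3/15 = 3*(1/15) = ⅕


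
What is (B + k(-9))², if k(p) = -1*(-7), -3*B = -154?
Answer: 30625/9 ≈ 3402.8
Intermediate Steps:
B = 154/3 (B = -⅓*(-154) = 154/3 ≈ 51.333)
k(p) = 7
(B + k(-9))² = (154/3 + 7)² = (175/3)² = 30625/9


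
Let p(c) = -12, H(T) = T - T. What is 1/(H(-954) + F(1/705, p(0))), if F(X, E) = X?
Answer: 705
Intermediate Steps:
H(T) = 0
1/(H(-954) + F(1/705, p(0))) = 1/(0 + 1/705) = 1/(1/705) = 705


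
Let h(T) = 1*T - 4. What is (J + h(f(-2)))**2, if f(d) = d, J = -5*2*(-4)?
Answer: 1156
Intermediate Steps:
J = 40 (J = -10*(-4) = 40)
h(T) = -4 + T (h(T) = T - 4 = -4 + T)
(J + h(f(-2)))**2 = (40 + (-4 - 2))**2 = (40 - 6)**2 = 34**2 = 1156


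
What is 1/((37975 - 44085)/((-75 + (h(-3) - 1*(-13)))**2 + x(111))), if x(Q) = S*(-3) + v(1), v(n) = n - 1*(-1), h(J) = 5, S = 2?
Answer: -649/1222 ≈ -0.53110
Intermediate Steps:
v(n) = 1 + n (v(n) = n + 1 = 1 + n)
x(Q) = -4 (x(Q) = 2*(-3) + (1 + 1) = -6 + 2 = -4)
1/((37975 - 44085)/((-75 + (h(-3) - 1*(-13)))**2 + x(111))) = 1/((37975 - 44085)/((-75 + (5 - 1*(-13)))**2 - 4)) = 1/(-6110/((-75 + (5 + 13))**2 - 4)) = 1/(-6110/((-75 + 18)**2 - 4)) = 1/(-6110/((-57)**2 - 4)) = 1/(-6110/(3249 - 4)) = 1/(-6110/3245) = 1/(-6110*1/3245) = 1/(-1222/649) = -649/1222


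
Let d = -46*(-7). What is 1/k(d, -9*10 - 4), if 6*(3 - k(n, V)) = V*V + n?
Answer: -3/4570 ≈ -0.00065645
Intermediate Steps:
d = 322
k(n, V) = 3 - n/6 - V**2/6 (k(n, V) = 3 - (V*V + n)/6 = 3 - (V**2 + n)/6 = 3 - (n + V**2)/6 = 3 + (-n/6 - V**2/6) = 3 - n/6 - V**2/6)
1/k(d, -9*10 - 4) = 1/(3 - 1/6*322 - (-9*10 - 4)**2/6) = 1/(3 - 161/3 - (-90 - 4)**2/6) = 1/(3 - 161/3 - 1/6*(-94)**2) = 1/(3 - 161/3 - 1/6*8836) = 1/(3 - 161/3 - 4418/3) = 1/(-4570/3) = -3/4570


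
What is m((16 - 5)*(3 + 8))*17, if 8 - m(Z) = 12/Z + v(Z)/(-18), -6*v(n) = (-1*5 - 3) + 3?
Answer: 1765501/13068 ≈ 135.10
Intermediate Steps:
v(n) = ⅚ (v(n) = -((-1*5 - 3) + 3)/6 = -((-5 - 3) + 3)/6 = -(-8 + 3)/6 = -⅙*(-5) = ⅚)
m(Z) = 869/108 - 12/Z (m(Z) = 8 - (12/Z + (⅚)/(-18)) = 8 - (12/Z + (⅚)*(-1/18)) = 8 - (12/Z - 5/108) = 8 - (-5/108 + 12/Z) = 8 + (5/108 - 12/Z) = 869/108 - 12/Z)
m((16 - 5)*(3 + 8))*17 = (869/108 - 12*1/((3 + 8)*(16 - 5)))*17 = (869/108 - 12/(11*11))*17 = (869/108 - 12/121)*17 = (103853/13068)*17 = 1765501/13068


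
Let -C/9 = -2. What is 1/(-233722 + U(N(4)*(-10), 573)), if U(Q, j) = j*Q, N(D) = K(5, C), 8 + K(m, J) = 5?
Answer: -1/216532 ≈ -4.6183e-6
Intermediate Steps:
C = 18 (C = -9*(-2) = 18)
K(m, J) = -3 (K(m, J) = -8 + 5 = -3)
N(D) = -3
U(Q, j) = Q*j
1/(-233722 + U(N(4)*(-10), 573)) = 1/(-233722 - 3*(-10)*573) = 1/(-233722 + 30*573) = 1/(-233722 + 17190) = 1/(-216532) = -1/216532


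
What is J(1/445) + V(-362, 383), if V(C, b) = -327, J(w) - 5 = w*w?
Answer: -63764049/198025 ≈ -322.00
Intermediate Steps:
J(w) = 5 + w² (J(w) = 5 + w*w = 5 + w²)
J(1/445) + V(-362, 383) = (5 + (1/445)²) - 327 = (5 + 1/198025) - 327 = 990126/198025 - 327 = -63764049/198025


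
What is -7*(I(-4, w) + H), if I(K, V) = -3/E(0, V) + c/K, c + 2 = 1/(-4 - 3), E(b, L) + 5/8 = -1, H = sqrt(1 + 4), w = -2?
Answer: -867/52 - 7*sqrt(5) ≈ -32.326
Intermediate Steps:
H = sqrt(5) ≈ 2.2361
E(b, L) = -13/8 (E(b, L) = -5/8 - 1 = -13/8)
c = -15/7 (c = -2 + 1/(-4 - 3) = -2 + 1/(-7) = -2 - 1/7 = -15/7 ≈ -2.1429)
I(K, V) = 24/13 - 15/(7*K) (I(K, V) = -3/(-13/8) - 15/(7*K) = -3*(-8/13) - 15/(7*K) = 24/13 - 15/(7*K))
-7*(I(-4, w) + H) = -7*((3/91)*(-65 + 56*(-4))/(-4) + sqrt(5)) = -7*((3/91)*(-1/4)*(-65 - 224) + sqrt(5)) = -7*((3/91)*(-1/4)*(-289) + sqrt(5)) = -7*(867/364 + sqrt(5)) = -867/52 - 7*sqrt(5)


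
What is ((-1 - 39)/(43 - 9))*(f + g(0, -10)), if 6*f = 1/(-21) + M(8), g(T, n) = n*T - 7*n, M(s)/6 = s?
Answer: -98270/1071 ≈ -91.755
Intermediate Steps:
M(s) = 6*s
g(T, n) = -7*n + T*n (g(T, n) = T*n - 7*n = -7*n + T*n)
f = 1007/126 (f = (1/(-21) + 6*8)/6 = (-1/21 + 48)/6 = (⅙)*(1007/21) = 1007/126 ≈ 7.9921)
((-1 - 39)/(43 - 9))*(f + g(0, -10)) = ((-1 - 39)/(43 - 9))*(1007/126 - 10*(-7 + 0)) = (-40/34)*(1007/126 - 10*(-7)) = (-40*1/34)*(1007/126 + 70) = -20/17*9827/126 = -98270/1071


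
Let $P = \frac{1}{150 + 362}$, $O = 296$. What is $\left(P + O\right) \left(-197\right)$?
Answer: $- \frac{29855941}{512} \approx -58312.0$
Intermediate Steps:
$P = \frac{1}{512} \approx 0.0019531$
$\left(P + O\right) \left(-197\right) = \left(\frac{1}{512} + 296\right) \left(-197\right) = \frac{151553}{512} \left(-197\right) = - \frac{29855941}{512}$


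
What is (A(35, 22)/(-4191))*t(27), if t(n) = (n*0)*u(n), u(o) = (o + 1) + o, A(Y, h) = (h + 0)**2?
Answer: 0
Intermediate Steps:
A(Y, h) = h**2
u(o) = 1 + 2*o (u(o) = (1 + o) + o = 1 + 2*o)
t(n) = 0 (t(n) = (n*0)*(1 + 2*n) = 0*(1 + 2*n) = 0)
(A(35, 22)/(-4191))*t(27) = (22**2/(-4191))*0 = (484*(-1/4191))*0 = -44/381*0 = 0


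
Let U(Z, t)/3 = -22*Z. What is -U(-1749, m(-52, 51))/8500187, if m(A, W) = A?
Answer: -115434/8500187 ≈ -0.013580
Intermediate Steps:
U(Z, t) = -66*Z (U(Z, t) = 3*(-22*Z) = -66*Z)
-U(-1749, m(-52, 51))/8500187 = -(-66*(-1749))/8500187 = -115434/8500187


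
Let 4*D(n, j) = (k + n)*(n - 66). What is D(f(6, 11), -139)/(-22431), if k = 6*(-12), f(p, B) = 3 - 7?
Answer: -1330/22431 ≈ -0.059293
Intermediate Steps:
f(p, B) = -4
k = -72
D(n, j) = (-72 + n)*(-66 + n)/4 (D(n, j) = ((-72 + n)*(n - 66))/4 = ((-72 + n)*(-66 + n))/4 = (-72 + n)*(-66 + n)/4)
D(f(6, 11), -139)/(-22431) = (1188 - 69/2*(-4) + (¼)*(-4)²)/(-22431) = (1188 + 138 + (¼)*16)*(-1/22431) = (1188 + 138 + 4)*(-1/22431) = 1330*(-1/22431) = -1330/22431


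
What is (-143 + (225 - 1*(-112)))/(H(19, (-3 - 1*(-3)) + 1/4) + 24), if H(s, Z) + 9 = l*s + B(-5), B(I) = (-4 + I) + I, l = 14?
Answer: 194/267 ≈ 0.72659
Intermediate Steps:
B(I) = -4 + 2*I
H(s, Z) = -23 + 14*s (H(s, Z) = -9 + (14*s + (-4 + 2*(-5))) = -9 + (14*s + (-4 - 10)) = -9 + (14*s - 14) = -9 + (-14 + 14*s) = -23 + 14*s)
(-143 + (225 - 1*(-112)))/(H(19, (-3 - 1*(-3)) + 1/4) + 24) = (-143 + (225 - 1*(-112)))/((-23 + 14*19) + 24) = (-143 + (225 + 112))/((-23 + 266) + 24) = (-143 + 337)/(243 + 24) = 194/267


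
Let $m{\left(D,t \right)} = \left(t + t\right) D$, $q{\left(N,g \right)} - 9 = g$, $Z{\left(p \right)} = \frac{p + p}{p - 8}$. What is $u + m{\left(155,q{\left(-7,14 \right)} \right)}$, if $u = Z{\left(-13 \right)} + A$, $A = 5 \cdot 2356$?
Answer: $\frac{397136}{21} \approx 18911.0$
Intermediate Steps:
$Z{\left(p \right)} = \frac{2 p}{-8 + p}$
$A = 11780$
$q{\left(N,g \right)} = 9 + g$
$m{\left(D,t \right)} = 2 D t$ ($m{\left(D,t \right)} = 2 t D = 2 D t$)
$u = \frac{247406}{21}$ ($u = 2 \left(-13\right) \frac{1}{-8 - 13} + 11780 = 2 \left(-13\right) \frac{1}{-21} + 11780 = 2 \left(-13\right) \left(- \frac{1}{21}\right) + 11780 = \frac{26}{21} + 11780 = \frac{247406}{21} \approx 11781.0$)
$u + m{\left(155,q{\left(-7,14 \right)} \right)} = \frac{247406}{21} + 2 \cdot 155 \left(9 + 14\right) = \frac{247406}{21} + 2 \cdot 155 \cdot 23 = \frac{247406}{21} + 7130 = \frac{397136}{21}$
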